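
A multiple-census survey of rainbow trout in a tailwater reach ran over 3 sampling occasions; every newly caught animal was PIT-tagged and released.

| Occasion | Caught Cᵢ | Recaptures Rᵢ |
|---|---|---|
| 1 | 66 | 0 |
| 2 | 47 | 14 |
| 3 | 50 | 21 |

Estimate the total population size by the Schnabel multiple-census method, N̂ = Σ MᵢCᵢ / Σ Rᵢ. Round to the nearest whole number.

N ≈ 230

Marked at large before each occasion: Mᵢ = Σⱼ<ᵢ (Cⱼ − Rⱼ) → M1=0, M2=66, M3=99
Σ MᵢCᵢ = 0·66 + 66·47 + 99·50 = 0 + 3102 + 4950 = 8052
Σ Rᵢ = 0 + 14 + 21 = 35
N̂ = 8052 / 35 ≈ 230.1 → 230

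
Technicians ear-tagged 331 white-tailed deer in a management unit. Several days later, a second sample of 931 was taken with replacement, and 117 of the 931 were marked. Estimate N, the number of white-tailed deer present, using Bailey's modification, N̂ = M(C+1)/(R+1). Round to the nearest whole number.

N ≈ 2614

N̂ = 331·(931+1)/(117+1) = 331·932/118 = 308492/118 ≈ 2614.3 → 2614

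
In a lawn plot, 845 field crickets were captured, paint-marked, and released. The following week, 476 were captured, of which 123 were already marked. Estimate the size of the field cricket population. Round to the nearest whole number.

The marked fraction in the recapture sample should equal the marked fraction in the population: 123/476 = 845/N.
N = (845 × 476) / 123 = 402220 / 123 ≈ 3270.1 → 3270

N ≈ 3270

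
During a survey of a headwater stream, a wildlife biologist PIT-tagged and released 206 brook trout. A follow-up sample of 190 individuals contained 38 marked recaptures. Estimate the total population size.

If marked individuals mix randomly, R/C ≈ M/N, giving N ≈ M·C/R.
N = (206 × 190) / 38 = 39140 / 38 = 1030

N = 1030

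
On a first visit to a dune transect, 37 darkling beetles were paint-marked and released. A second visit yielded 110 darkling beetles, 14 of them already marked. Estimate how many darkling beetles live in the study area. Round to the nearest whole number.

N ≈ 291

N = (37 × 110) / 14 = 4070 / 14 ≈ 290.7 → 291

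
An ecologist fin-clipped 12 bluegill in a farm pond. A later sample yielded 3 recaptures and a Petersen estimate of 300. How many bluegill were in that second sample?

C = 75

From N = M·C/R: C = N·R / M = 300·3 / 12 = 900 / 12 = 75.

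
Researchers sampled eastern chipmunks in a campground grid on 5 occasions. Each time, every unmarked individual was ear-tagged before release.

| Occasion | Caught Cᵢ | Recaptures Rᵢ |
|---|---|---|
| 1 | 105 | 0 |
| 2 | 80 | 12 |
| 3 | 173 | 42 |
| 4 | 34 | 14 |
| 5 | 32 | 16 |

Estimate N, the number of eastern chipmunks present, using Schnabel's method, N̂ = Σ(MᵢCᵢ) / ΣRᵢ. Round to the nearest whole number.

Marked at large before each occasion: Mᵢ = Σⱼ<ᵢ (Cⱼ − Rⱼ) → M1=0, M2=105, M3=173, M4=304, M5=324
Σ MᵢCᵢ = 0·105 + 105·80 + 173·173 + 304·34 + 324·32 = 0 + 8400 + 29929 + 10336 + 10368 = 59033
Σ Rᵢ = 0 + 12 + 42 + 14 + 16 = 84
N̂ = 59033 / 84 ≈ 702.8 → 703

N ≈ 703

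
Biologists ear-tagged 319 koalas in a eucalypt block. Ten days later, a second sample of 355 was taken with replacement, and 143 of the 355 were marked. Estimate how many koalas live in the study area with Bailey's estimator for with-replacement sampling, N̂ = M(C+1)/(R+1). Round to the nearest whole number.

N ≈ 789

N̂ = 319·(355+1)/(143+1) = 319·356/144 = 113564/144 ≈ 788.6 → 789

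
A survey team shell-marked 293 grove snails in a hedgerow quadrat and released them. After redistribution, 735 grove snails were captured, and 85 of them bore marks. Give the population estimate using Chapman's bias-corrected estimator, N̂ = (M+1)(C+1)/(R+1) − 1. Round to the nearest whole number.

N ≈ 2515

N̂ = (293+1)(735+1)/(85+1) − 1 = 294·736/86 − 1
= 216384/86 − 1 ≈ 2516.1 − 1 ≈ 2515.1 → 2515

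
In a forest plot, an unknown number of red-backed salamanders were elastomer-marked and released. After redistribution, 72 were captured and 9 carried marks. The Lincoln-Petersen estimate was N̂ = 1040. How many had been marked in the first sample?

From N = M·C/R: M = N·R / C = 1040·9 / 72 = 9360 / 72 = 130.

M = 130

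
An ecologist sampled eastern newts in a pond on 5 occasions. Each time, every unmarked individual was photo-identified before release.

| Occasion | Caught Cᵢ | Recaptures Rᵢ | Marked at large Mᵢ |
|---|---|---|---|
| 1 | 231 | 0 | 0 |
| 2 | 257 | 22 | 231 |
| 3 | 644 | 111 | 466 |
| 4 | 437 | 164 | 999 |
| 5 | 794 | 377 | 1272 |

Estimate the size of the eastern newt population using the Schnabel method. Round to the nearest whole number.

Σ MᵢCᵢ = 0·231 + 231·257 + 466·644 + 999·437 + 1272·794 = 0 + 59367 + 300104 + 436563 + 1009968 = 1806002
Σ Rᵢ = 0 + 22 + 111 + 164 + 377 = 674
N̂ = 1806002 / 674 ≈ 2679.5 → 2680

N ≈ 2680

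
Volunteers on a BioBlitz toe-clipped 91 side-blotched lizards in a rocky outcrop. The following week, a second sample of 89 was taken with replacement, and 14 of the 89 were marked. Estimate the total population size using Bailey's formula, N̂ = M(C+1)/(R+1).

N̂ = 91·(89+1)/(14+1) = 91·90/15 = 8190/15 = 546

N = 546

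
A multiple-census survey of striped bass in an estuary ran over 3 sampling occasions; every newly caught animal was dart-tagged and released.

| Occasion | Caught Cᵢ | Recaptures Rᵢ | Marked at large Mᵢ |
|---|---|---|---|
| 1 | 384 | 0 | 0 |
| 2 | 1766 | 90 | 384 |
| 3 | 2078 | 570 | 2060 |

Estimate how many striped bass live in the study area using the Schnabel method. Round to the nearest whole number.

Σ MᵢCᵢ = 0·384 + 384·1766 + 2060·2078 = 0 + 678144 + 4280680 = 4958824
Σ Rᵢ = 0 + 90 + 570 = 660
N̂ = 4958824 / 660 ≈ 7513.4 → 7513

N ≈ 7513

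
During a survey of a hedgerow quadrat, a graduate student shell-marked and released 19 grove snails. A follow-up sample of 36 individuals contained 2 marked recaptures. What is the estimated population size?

N = 342

Lincoln-Petersen assumes M/N = R/C, so N = M·C / R.
N = (19 × 36) / 2 = 684 / 2 = 342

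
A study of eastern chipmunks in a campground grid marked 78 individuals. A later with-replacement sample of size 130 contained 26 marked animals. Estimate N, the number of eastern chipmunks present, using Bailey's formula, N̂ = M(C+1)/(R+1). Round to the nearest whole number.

N̂ = 78·(130+1)/(26+1) = 78·131/27 = 10218/27 ≈ 378.4 → 378

N ≈ 378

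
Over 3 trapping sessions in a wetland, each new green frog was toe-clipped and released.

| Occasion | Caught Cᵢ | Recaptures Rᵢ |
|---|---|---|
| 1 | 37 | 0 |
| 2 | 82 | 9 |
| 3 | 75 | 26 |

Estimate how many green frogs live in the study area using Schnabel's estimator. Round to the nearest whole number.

N ≈ 322

Marked at large before each occasion: Mᵢ = Σⱼ<ᵢ (Cⱼ − Rⱼ) → M1=0, M2=37, M3=110
Σ MᵢCᵢ = 0·37 + 37·82 + 110·75 = 0 + 3034 + 8250 = 11284
Σ Rᵢ = 0 + 9 + 26 = 35
N̂ = 11284 / 35 ≈ 322.4 → 322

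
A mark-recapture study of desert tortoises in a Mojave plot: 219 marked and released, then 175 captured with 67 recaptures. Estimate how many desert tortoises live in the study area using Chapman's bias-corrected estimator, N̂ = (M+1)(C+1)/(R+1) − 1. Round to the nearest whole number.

N̂ = (219+1)(175+1)/(67+1) − 1 = 220·176/68 − 1
= 38720/68 − 1 ≈ 569.4 − 1 ≈ 568.4 → 568

N ≈ 568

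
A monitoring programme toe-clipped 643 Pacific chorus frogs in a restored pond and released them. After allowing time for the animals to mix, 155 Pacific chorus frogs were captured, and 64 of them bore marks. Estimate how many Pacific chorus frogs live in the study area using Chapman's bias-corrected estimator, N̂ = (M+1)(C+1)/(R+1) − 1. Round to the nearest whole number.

N̂ = (643+1)(155+1)/(64+1) − 1 = 644·156/65 − 1
= 100464/65 − 1 ≈ 1545.6 − 1 ≈ 1544.6 → 1545

N ≈ 1545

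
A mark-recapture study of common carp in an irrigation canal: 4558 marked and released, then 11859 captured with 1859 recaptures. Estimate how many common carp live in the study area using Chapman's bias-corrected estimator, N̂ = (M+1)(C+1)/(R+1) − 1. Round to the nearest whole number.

N̂ = (4558+1)(11859+1)/(1859+1) − 1 = 4559·11860/1860 − 1
= 54069740/1860 − 1 ≈ 29069.8 − 1 ≈ 29068.8 → 29069

N ≈ 29,069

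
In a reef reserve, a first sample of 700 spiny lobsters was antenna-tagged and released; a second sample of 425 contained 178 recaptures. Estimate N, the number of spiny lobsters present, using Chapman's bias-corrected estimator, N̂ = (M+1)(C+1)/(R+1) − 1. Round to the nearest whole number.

N̂ = (700+1)(425+1)/(178+1) − 1 = 701·426/179 − 1
= 298626/179 − 1 ≈ 1668.3 − 1 ≈ 1667.3 → 1667

N ≈ 1667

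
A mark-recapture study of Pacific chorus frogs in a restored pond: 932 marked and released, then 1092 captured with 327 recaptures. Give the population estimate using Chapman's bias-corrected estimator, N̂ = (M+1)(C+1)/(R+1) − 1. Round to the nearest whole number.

N̂ = (932+1)(1092+1)/(327+1) − 1 = 933·1093/328 − 1
= 1019769/328 − 1 ≈ 3109.1 − 1 ≈ 3108.1 → 3108

N ≈ 3108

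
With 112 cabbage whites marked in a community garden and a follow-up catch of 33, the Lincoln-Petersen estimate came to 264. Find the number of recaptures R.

From N = M·C/R: R = M·C / N = 112·33 / 264 = 3696 / 264 = 14.

R = 14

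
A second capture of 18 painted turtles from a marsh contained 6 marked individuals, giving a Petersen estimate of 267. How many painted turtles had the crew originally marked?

From N = M·C/R: M = N·R / C = 267·6 / 18 = 1602 / 18 = 89.

M = 89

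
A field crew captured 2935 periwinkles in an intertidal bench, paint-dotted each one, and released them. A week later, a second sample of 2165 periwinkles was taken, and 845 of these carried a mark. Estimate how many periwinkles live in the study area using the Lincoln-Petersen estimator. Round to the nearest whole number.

N ≈ 7520

If marked individuals mix randomly, R/C ≈ M/N, giving N ≈ M·C/R.
N = (2935 × 2165) / 845 = 6354275 / 845 ≈ 7519.9 → 7520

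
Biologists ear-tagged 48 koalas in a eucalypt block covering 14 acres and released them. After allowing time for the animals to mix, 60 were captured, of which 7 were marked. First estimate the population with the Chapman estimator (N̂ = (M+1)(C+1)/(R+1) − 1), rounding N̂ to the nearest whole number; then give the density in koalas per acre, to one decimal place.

density ≈ 26.6 koalas per acre

N̂ = 49·61/8 − 1 = 2989/8 − 1 ≈ 372.6 → 373
Density = N̂ / area = 373 / 14 ≈ 26.64 → 26.6 per acre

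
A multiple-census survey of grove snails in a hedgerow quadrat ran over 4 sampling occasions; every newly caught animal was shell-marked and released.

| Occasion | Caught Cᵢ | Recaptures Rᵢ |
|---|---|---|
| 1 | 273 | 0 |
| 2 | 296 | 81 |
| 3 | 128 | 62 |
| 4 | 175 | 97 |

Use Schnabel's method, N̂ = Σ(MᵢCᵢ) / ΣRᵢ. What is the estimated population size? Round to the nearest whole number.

Marked at large before each occasion: Mᵢ = Σⱼ<ᵢ (Cⱼ − Rⱼ) → M1=0, M2=273, M3=488, M4=554
Σ MᵢCᵢ = 0·273 + 273·296 + 488·128 + 554·175 = 0 + 80808 + 62464 + 96950 = 240222
Σ Rᵢ = 0 + 81 + 62 + 97 = 240
N̂ = 240222 / 240 ≈ 1000.9 → 1001

N ≈ 1001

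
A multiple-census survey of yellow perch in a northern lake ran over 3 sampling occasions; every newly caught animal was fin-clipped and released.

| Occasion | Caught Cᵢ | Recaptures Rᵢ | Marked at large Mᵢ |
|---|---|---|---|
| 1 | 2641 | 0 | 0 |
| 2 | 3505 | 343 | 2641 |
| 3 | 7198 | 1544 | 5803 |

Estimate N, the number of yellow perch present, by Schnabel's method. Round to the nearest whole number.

N ≈ 27,041

Σ MᵢCᵢ = 0·2641 + 2641·3505 + 5803·7198 = 0 + 9256705 + 41769994 = 51026699
Σ Rᵢ = 0 + 343 + 1544 = 1887
N̂ = 51026699 / 1887 ≈ 27041.2 → 27041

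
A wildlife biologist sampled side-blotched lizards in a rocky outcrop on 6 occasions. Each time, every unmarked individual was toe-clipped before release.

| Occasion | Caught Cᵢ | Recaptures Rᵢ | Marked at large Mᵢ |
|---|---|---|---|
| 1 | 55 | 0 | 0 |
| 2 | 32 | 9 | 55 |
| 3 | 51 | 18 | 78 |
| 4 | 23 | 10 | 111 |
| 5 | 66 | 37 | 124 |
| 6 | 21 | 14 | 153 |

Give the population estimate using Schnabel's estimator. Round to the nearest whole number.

N ≈ 224

Σ MᵢCᵢ = 0·55 + 55·32 + 78·51 + 111·23 + 124·66 + 153·21 = 0 + 1760 + 3978 + 2553 + 8184 + 3213 = 19688
Σ Rᵢ = 0 + 9 + 18 + 10 + 37 + 14 = 88
N̂ = 19688 / 88 ≈ 223.7 → 224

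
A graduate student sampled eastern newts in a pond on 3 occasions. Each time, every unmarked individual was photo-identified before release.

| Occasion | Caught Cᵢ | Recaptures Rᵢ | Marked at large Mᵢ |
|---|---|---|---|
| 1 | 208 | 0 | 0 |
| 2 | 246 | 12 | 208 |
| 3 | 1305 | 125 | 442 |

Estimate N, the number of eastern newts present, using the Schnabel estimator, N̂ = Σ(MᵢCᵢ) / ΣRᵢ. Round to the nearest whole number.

Σ MᵢCᵢ = 0·208 + 208·246 + 442·1305 = 0 + 51168 + 576810 = 627978
Σ Rᵢ = 0 + 12 + 125 = 137
N̂ = 627978 / 137 ≈ 4583.8 → 4584

N ≈ 4584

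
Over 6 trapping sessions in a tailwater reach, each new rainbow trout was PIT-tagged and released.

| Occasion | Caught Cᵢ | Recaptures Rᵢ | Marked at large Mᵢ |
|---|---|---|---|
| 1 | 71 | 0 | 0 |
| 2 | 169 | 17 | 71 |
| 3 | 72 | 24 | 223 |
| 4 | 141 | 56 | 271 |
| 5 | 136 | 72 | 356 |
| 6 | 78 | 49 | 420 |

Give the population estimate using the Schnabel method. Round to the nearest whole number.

N ≈ 676

Σ MᵢCᵢ = 0·71 + 71·169 + 223·72 + 271·141 + 356·136 + 420·78 = 0 + 11999 + 16056 + 38211 + 48416 + 32760 = 147442
Σ Rᵢ = 0 + 17 + 24 + 56 + 72 + 49 = 218
N̂ = 147442 / 218 ≈ 676.3 → 676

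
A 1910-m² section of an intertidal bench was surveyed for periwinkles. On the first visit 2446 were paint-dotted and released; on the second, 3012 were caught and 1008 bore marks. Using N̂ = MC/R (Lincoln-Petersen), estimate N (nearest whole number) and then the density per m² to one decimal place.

density ≈ 3.8 periwinkles per m²

N̂ = 2446·3012/1008 = 7367352/1008 ≈ 7308.9 → 7309
Density = N̂ / area = 7309 / 1910 ≈ 3.83 → 3.8 per m²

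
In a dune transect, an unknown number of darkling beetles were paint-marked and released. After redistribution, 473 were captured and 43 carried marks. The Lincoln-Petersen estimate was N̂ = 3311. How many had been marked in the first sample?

From N = M·C/R: M = N·R / C = 3311·43 / 473 = 142373 / 473 = 301.

M = 301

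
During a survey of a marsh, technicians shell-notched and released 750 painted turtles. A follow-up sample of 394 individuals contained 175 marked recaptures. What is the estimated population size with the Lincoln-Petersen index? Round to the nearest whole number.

N = (750 × 394) / 175 = 295500 / 175 ≈ 1688.6 → 1689

N ≈ 1689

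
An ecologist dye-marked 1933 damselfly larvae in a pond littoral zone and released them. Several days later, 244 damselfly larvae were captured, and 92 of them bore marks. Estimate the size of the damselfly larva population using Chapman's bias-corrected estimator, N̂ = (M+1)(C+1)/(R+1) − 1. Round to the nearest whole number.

N̂ = (1933+1)(244+1)/(92+1) − 1 = 1934·245/93 − 1
= 473830/93 − 1 ≈ 5094.9 − 1 ≈ 5093.9 → 5094

N ≈ 5094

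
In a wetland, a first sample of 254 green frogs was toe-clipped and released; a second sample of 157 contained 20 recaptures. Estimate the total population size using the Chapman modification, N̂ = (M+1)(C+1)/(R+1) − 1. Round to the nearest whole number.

N ≈ 1918

N̂ = (254+1)(157+1)/(20+1) − 1 = 255·158/21 − 1
= 40290/21 − 1 ≈ 1918.6 − 1 ≈ 1917.6 → 1918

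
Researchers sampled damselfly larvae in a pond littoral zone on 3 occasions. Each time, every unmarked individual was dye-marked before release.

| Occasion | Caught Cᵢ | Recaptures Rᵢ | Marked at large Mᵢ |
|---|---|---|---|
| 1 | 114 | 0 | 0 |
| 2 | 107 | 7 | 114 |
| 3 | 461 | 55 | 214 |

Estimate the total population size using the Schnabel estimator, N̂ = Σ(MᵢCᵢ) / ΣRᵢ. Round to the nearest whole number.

Σ MᵢCᵢ = 0·114 + 114·107 + 214·461 = 0 + 12198 + 98654 = 110852
Σ Rᵢ = 0 + 7 + 55 = 62
N̂ = 110852 / 62 ≈ 1787.9 → 1788

N ≈ 1788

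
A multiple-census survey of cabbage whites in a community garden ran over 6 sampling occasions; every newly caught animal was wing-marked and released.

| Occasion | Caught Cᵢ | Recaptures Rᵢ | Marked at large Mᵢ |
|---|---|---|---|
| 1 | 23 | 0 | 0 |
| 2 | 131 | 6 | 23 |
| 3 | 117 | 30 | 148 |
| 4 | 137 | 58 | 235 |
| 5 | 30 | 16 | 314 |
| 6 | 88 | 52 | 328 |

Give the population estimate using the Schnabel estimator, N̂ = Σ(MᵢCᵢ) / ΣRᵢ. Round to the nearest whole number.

Σ MᵢCᵢ = 0·23 + 23·131 + 148·117 + 235·137 + 314·30 + 328·88 = 0 + 3013 + 17316 + 32195 + 9420 + 28864 = 90808
Σ Rᵢ = 0 + 6 + 30 + 58 + 16 + 52 = 162
N̂ = 90808 / 162 ≈ 560.5 → 561

N ≈ 561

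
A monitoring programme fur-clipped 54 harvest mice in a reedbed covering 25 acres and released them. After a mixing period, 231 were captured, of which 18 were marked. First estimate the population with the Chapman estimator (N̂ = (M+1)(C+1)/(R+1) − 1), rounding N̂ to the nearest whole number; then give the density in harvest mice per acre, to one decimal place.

N̂ = 55·232/19 − 1 = 12760/19 − 1 ≈ 670.6 → 671
Density = N̂ / area = 671 / 25 ≈ 26.84 → 26.8 per acre

density ≈ 26.8 harvest mice per acre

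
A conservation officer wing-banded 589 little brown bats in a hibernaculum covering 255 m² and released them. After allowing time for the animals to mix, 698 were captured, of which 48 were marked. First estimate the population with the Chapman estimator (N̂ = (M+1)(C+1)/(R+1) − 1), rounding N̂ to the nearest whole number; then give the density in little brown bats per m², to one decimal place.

density ≈ 33.0 little brown bats per m²

N̂ = 590·699/49 − 1 = 412410/49 − 1 ≈ 8415.5 → 8416
Density = N̂ / area = 8416 / 255 ≈ 33.00 → 33.0 per m²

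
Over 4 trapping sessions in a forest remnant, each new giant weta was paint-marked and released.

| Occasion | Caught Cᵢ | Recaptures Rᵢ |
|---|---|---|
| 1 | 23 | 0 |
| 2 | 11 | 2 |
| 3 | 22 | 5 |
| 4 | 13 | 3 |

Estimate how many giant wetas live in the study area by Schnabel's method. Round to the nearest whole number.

Marked at large before each occasion: Mᵢ = Σⱼ<ᵢ (Cⱼ − Rⱼ) → M1=0, M2=23, M3=32, M4=49
Σ MᵢCᵢ = 0·23 + 23·11 + 32·22 + 49·13 = 0 + 253 + 704 + 637 = 1594
Σ Rᵢ = 0 + 2 + 5 + 3 = 10
N̂ = 1594 / 10 ≈ 159.4 → 159

N ≈ 159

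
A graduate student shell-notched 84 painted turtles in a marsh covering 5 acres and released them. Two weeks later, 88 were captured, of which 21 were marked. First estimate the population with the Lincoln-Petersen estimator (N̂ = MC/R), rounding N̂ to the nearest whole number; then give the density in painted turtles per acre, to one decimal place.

N̂ = 84·88/21 = 7392/21 = 352
Density = N̂ / area = 352 / 5 ≈ 70.40 → 70.4 per acre

density ≈ 70.4 painted turtles per acre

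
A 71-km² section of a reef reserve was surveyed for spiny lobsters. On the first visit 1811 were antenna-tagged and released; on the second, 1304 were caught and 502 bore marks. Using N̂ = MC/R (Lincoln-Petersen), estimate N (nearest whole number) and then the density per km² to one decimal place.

N̂ = 1811·1304/502 = 2361544/502 ≈ 4704.3 → 4704
Density = N̂ / area = 4704 / 71 ≈ 66.25 → 66.3 per km²

density ≈ 66.3 spiny lobsters per km²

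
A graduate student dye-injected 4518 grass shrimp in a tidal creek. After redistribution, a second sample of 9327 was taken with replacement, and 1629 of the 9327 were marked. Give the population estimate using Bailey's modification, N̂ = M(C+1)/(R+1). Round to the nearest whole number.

N̂ = 4518·(9327+1)/(1629+1) = 4518·9328/1630 = 42143904/1630 ≈ 25855.2 → 25855

N ≈ 25,855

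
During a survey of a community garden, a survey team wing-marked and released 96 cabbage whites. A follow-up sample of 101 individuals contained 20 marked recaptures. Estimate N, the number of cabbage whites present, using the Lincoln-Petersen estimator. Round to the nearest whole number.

N ≈ 485

Lincoln-Petersen assumes M/N = R/C, so N = M·C / R.
N = (96 × 101) / 20 = 9696 / 20 ≈ 484.8 → 485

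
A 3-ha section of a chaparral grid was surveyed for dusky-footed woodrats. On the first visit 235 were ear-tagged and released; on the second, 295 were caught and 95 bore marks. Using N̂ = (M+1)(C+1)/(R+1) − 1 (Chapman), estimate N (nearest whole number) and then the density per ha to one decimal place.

density ≈ 242.3 dusky-footed woodrats per ha

N̂ = 236·296/96 − 1 = 69856/96 − 1 ≈ 726.7 → 727
Density = N̂ / area = 727 / 3 ≈ 242.33 → 242.3 per ha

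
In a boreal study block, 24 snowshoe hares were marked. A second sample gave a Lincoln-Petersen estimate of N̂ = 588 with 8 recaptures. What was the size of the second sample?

From N = M·C/R: C = N·R / M = 588·8 / 24 = 4704 / 24 = 196.

C = 196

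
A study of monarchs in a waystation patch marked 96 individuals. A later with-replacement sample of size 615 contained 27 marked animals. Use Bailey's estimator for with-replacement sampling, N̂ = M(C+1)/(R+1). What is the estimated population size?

N = 2112

N̂ = 96·(615+1)/(27+1) = 96·616/28 = 59136/28 = 2112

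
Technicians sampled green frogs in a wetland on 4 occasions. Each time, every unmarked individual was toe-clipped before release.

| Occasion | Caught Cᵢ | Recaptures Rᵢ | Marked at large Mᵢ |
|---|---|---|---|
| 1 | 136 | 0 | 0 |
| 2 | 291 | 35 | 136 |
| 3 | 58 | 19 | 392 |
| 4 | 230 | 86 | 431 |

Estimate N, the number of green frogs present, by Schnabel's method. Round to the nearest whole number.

Σ MᵢCᵢ = 0·136 + 136·291 + 392·58 + 431·230 = 0 + 39576 + 22736 + 99130 = 161442
Σ Rᵢ = 0 + 35 + 19 + 86 = 140
N̂ = 161442 / 140 ≈ 1153.2 → 1153

N ≈ 1153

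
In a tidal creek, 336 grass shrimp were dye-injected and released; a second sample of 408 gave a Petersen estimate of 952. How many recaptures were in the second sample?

From N = M·C/R: R = M·C / N = 336·408 / 952 = 137088 / 952 = 144.

R = 144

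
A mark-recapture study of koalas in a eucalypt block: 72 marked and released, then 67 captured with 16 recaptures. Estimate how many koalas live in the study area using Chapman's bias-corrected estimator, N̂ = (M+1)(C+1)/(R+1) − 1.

N̂ = (72+1)(67+1)/(16+1) − 1 = 73·68/17 − 1
= 4964/17 − 1 = 292 − 1 = 291

N = 291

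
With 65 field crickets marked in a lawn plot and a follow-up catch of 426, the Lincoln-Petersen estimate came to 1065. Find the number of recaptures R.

R = 26

From N = M·C/R: R = M·C / N = 65·426 / 1065 = 27690 / 1065 = 26.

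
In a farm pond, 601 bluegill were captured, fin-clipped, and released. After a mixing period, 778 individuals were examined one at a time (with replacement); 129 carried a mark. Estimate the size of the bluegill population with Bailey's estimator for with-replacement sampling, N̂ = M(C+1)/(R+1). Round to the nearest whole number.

N̂ = 601·(778+1)/(129+1) = 601·779/130 = 468179/130 ≈ 3601.4 → 3601

N ≈ 3601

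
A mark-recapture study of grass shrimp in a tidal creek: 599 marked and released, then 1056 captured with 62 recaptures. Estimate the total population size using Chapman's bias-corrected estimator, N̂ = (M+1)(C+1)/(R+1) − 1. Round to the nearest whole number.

N ≈ 10,066

N̂ = (599+1)(1056+1)/(62+1) − 1 = 600·1057/63 − 1
= 634200/63 − 1 ≈ 10066.7 − 1 ≈ 10065.7 → 10066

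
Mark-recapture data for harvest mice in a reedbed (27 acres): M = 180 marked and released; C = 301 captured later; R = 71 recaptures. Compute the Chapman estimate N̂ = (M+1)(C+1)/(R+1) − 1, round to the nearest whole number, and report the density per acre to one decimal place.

N̂ = 181·302/72 − 1 = 54662/72 − 1 ≈ 758.2 → 758
Density = N̂ / area = 758 / 27 ≈ 28.07 → 28.1 per acre

density ≈ 28.1 harvest mice per acre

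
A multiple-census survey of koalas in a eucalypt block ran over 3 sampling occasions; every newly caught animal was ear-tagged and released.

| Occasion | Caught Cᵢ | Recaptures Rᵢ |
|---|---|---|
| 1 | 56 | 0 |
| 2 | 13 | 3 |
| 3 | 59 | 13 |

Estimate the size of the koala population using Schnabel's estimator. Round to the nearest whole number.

Marked at large before each occasion: Mᵢ = Σⱼ<ᵢ (Cⱼ − Rⱼ) → M1=0, M2=56, M3=66
Σ MᵢCᵢ = 0·56 + 56·13 + 66·59 = 0 + 728 + 3894 = 4622
Σ Rᵢ = 0 + 3 + 13 = 16
N̂ = 4622 / 16 ≈ 288.9 → 289

N ≈ 289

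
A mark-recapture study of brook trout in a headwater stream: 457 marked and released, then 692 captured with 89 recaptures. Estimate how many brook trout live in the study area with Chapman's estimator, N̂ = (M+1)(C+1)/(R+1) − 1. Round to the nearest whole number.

N̂ = (457+1)(692+1)/(89+1) − 1 = 458·693/90 − 1
= 317394/90 − 1 ≈ 3526.6 − 1 ≈ 3525.6 → 3526

N ≈ 3526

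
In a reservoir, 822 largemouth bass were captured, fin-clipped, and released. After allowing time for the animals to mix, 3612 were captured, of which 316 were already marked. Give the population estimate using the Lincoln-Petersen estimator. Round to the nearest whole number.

N ≈ 9396

The marked fraction in the recapture sample should equal the marked fraction in the population: 316/3612 = 822/N.
N = (822 × 3612) / 316 = 2969064 / 316 ≈ 9395.8 → 9396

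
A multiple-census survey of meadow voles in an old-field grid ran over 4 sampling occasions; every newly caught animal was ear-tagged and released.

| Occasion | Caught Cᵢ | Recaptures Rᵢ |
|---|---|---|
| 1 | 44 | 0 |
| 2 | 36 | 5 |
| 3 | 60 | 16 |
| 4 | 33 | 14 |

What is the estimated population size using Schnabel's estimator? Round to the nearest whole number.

Marked at large before each occasion: Mᵢ = Σⱼ<ᵢ (Cⱼ − Rⱼ) → M1=0, M2=44, M3=75, M4=119
Σ MᵢCᵢ = 0·44 + 44·36 + 75·60 + 119·33 = 0 + 1584 + 4500 + 3927 = 10011
Σ Rᵢ = 0 + 5 + 16 + 14 = 35
N̂ = 10011 / 35 ≈ 286.0 → 286

N ≈ 286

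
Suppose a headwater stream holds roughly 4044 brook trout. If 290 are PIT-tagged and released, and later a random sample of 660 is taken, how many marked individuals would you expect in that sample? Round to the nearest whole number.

expected recaptures ≈ 47

The marked fraction of the population is 290/4044, so in a sample of 660 expect C·(M/N) marked.
E[R] = 290 × 660 / 4044 = 191400 / 4044 ≈ 47.3 → 47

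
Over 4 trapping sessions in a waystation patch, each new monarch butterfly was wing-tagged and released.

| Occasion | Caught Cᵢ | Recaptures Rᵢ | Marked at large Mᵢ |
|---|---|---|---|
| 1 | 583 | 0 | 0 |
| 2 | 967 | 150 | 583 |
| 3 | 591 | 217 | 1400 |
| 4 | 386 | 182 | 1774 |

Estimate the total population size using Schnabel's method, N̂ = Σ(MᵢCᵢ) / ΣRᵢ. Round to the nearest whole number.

Σ MᵢCᵢ = 0·583 + 583·967 + 1400·591 + 1774·386 = 0 + 563761 + 827400 + 684764 = 2075925
Σ Rᵢ = 0 + 150 + 217 + 182 = 549
N̂ = 2075925 / 549 ≈ 3781.3 → 3781

N ≈ 3781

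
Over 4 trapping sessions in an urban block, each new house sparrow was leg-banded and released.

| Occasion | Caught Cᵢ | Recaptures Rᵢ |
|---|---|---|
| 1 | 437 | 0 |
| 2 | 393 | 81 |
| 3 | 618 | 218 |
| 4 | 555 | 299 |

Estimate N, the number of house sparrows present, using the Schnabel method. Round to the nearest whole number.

Marked at large before each occasion: Mᵢ = Σⱼ<ᵢ (Cⱼ − Rⱼ) → M1=0, M2=437, M3=749, M4=1149
Σ MᵢCᵢ = 0·437 + 437·393 + 749·618 + 1149·555 = 0 + 171741 + 462882 + 637695 = 1272318
Σ Rᵢ = 0 + 81 + 218 + 299 = 598
N̂ = 1272318 / 598 ≈ 2127.6 → 2128

N ≈ 2128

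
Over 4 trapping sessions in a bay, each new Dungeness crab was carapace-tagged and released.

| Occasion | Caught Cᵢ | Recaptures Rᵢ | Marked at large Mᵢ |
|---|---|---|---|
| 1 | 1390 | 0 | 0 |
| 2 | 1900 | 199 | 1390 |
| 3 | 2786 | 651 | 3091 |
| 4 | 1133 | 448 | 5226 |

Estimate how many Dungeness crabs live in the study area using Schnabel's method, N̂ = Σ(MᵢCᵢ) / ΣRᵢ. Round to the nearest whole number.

Σ MᵢCᵢ = 0·1390 + 1390·1900 + 3091·2786 + 5226·1133 = 0 + 2641000 + 8611526 + 5921058 = 17173584
Σ Rᵢ = 0 + 199 + 651 + 448 = 1298
N̂ = 17173584 / 1298 ≈ 13230.8 → 13231

N ≈ 13,231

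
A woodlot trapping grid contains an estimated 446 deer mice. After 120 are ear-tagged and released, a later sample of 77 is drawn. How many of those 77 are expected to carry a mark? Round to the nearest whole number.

The marked fraction of the population is 120/446, so in a sample of 77 expect C·(M/N) marked.
E[R] = 120 × 77 / 446 = 9240 / 446 ≈ 20.7 → 21

expected recaptures ≈ 21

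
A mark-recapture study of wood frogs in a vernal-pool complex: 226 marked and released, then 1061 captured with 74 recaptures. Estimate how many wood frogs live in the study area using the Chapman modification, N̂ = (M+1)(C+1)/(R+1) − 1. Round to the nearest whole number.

N ≈ 3213

N̂ = (226+1)(1061+1)/(74+1) − 1 = 227·1062/75 − 1
= 241074/75 − 1 ≈ 3214.3 − 1 ≈ 3213.3 → 3213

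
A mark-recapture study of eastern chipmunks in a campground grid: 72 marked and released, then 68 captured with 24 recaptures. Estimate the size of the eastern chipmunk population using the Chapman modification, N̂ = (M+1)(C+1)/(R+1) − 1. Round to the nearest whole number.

N̂ = (72+1)(68+1)/(24+1) − 1 = 73·69/25 − 1
= 5037/25 − 1 ≈ 201.48 − 1 ≈ 200.48 → 200

N ≈ 200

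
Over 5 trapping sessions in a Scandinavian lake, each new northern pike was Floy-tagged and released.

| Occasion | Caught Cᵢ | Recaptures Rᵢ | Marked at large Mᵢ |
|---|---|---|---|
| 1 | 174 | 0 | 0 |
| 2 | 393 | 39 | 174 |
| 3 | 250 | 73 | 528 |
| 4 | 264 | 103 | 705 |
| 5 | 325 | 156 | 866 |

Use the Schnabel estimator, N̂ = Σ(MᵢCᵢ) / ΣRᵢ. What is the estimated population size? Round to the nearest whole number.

Σ MᵢCᵢ = 0·174 + 174·393 + 528·250 + 705·264 + 866·325 = 0 + 68382 + 132000 + 186120 + 281450 = 667952
Σ Rᵢ = 0 + 39 + 73 + 103 + 156 = 371
N̂ = 667952 / 371 ≈ 1800.4 → 1800

N ≈ 1800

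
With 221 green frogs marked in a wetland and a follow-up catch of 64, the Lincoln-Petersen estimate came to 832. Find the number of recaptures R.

From N = M·C/R: R = M·C / N = 221·64 / 832 = 14144 / 832 = 17.

R = 17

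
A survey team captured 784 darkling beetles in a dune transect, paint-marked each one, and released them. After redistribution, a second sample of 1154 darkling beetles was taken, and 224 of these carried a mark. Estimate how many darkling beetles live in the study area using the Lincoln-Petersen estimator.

N = (784 × 1154) / 224 = 904736 / 224 = 4039

N = 4039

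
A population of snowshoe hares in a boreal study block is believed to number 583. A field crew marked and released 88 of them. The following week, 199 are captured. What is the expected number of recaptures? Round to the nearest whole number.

expected recaptures ≈ 30

The marked fraction of the population is 88/583, so in a sample of 199 expect C·(M/N) marked.
E[R] = 88 × 199 / 583 = 17512 / 583 ≈ 30.0 → 30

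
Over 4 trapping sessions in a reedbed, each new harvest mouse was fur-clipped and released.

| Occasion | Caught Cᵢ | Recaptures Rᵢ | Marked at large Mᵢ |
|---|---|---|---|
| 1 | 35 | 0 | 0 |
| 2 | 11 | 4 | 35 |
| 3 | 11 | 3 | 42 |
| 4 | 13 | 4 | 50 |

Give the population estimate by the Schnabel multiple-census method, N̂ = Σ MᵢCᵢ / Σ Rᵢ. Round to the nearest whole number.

N ≈ 136

Σ MᵢCᵢ = 0·35 + 35·11 + 42·11 + 50·13 = 0 + 385 + 462 + 650 = 1497
Σ Rᵢ = 0 + 4 + 3 + 4 = 11
N̂ = 1497 / 11 ≈ 136.1 → 136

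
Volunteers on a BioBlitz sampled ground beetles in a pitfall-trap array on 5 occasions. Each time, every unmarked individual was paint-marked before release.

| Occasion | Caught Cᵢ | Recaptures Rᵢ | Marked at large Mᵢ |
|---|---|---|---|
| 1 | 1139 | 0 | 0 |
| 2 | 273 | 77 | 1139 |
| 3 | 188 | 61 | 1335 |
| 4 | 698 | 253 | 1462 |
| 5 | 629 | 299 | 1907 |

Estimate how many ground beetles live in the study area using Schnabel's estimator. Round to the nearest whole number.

Σ MᵢCᵢ = 0·1139 + 1139·273 + 1335·188 + 1462·698 + 1907·629 = 0 + 310947 + 250980 + 1020476 + 1199503 = 2781906
Σ Rᵢ = 0 + 77 + 61 + 253 + 299 = 690
N̂ = 2781906 / 690 ≈ 4031.7 → 4032

N ≈ 4032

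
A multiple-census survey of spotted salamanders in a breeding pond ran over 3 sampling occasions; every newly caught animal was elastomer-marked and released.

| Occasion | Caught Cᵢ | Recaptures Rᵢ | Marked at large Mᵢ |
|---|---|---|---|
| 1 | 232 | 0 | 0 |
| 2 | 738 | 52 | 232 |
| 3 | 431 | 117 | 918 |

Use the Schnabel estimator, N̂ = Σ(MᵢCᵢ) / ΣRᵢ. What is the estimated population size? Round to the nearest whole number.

N ≈ 3354

Σ MᵢCᵢ = 0·232 + 232·738 + 918·431 = 0 + 171216 + 395658 = 566874
Σ Rᵢ = 0 + 52 + 117 = 169
N̂ = 566874 / 169 ≈ 3354.3 → 3354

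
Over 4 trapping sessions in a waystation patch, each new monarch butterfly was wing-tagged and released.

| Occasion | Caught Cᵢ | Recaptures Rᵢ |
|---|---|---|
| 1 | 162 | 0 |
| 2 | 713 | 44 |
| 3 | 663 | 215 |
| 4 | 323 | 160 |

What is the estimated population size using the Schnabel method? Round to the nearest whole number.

N ≈ 2577

Marked at large before each occasion: Mᵢ = Σⱼ<ᵢ (Cⱼ − Rⱼ) → M1=0, M2=162, M3=831, M4=1279
Σ MᵢCᵢ = 0·162 + 162·713 + 831·663 + 1279·323 = 0 + 115506 + 550953 + 413117 = 1079576
Σ Rᵢ = 0 + 44 + 215 + 160 = 419
N̂ = 1079576 / 419 ≈ 2576.6 → 2577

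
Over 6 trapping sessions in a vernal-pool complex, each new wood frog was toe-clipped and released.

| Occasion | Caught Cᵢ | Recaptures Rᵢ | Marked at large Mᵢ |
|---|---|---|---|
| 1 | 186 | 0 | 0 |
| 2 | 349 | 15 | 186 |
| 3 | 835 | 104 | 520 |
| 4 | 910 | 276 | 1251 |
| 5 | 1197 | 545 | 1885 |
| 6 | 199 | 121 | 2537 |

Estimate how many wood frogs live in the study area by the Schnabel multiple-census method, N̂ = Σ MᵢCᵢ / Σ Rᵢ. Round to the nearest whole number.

Σ MᵢCᵢ = 0·186 + 186·349 + 520·835 + 1251·910 + 1885·1197 + 2537·199 = 0 + 64914 + 434200 + 1138410 + 2256345 + 504863 = 4398732
Σ Rᵢ = 0 + 15 + 104 + 276 + 545 + 121 = 1061
N̂ = 4398732 / 1061 ≈ 4145.8 → 4146

N ≈ 4146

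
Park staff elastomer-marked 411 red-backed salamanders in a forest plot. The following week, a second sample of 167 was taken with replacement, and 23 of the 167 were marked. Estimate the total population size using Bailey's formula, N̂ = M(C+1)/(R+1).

N = 2877

N̂ = 411·(167+1)/(23+1) = 411·168/24 = 69048/24 = 2877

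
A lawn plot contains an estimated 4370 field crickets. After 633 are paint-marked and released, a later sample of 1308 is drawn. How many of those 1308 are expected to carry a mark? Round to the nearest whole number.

Expected recaptures E[R] = M·C / N.
E[R] = 633 × 1308 / 4370 = 827964 / 4370 ≈ 189.47 → 189

expected recaptures ≈ 189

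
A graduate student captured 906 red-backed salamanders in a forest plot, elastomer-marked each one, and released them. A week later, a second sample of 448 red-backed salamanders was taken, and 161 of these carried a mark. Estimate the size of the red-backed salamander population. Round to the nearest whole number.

N ≈ 2521

The marked fraction in the recapture sample should equal the marked fraction in the population: 161/448 = 906/N.
N = (906 × 448) / 161 = 405888 / 161 ≈ 2521.0 → 2521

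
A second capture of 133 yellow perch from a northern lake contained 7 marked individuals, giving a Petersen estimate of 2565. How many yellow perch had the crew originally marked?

M = 135

From N = M·C/R: M = N·R / C = 2565·7 / 133 = 17955 / 133 = 135.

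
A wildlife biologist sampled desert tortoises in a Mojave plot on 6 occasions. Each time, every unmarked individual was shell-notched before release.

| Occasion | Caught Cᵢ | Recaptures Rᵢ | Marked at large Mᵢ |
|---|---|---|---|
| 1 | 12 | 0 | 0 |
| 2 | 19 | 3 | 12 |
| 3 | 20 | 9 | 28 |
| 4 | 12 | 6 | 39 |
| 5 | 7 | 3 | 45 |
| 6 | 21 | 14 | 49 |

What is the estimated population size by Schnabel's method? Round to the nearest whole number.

Σ MᵢCᵢ = 0·12 + 12·19 + 28·20 + 39·12 + 45·7 + 49·21 = 0 + 228 + 560 + 468 + 315 + 1029 = 2600
Σ Rᵢ = 0 + 3 + 9 + 6 + 3 + 14 = 35
N̂ = 2600 / 35 ≈ 74.3 → 74

N ≈ 74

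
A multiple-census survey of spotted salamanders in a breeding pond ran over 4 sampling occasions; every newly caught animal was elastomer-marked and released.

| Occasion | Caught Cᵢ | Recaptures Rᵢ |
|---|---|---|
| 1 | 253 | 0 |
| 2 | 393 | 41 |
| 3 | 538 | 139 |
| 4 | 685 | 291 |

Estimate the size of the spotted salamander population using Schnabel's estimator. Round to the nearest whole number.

Marked at large before each occasion: Mᵢ = Σⱼ<ᵢ (Cⱼ − Rⱼ) → M1=0, M2=253, M3=605, M4=1004
Σ MᵢCᵢ = 0·253 + 253·393 + 605·538 + 1004·685 = 0 + 99429 + 325490 + 687740 = 1112659
Σ Rᵢ = 0 + 41 + 139 + 291 = 471
N̂ = 1112659 / 471 ≈ 2362.3 → 2362

N ≈ 2362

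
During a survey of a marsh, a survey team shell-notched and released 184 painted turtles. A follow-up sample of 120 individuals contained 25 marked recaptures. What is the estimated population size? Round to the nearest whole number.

N ≈ 883

Lincoln-Petersen assumes M/N = R/C, so N = M·C / R.
N = (184 × 120) / 25 = 22080 / 25 ≈ 883.2 → 883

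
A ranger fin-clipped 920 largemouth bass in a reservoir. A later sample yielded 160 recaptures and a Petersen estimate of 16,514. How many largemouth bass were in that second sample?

C = 2872

From N = M·C/R: C = N·R / M = 16514·160 / 920 = 2642240 / 920 = 2872.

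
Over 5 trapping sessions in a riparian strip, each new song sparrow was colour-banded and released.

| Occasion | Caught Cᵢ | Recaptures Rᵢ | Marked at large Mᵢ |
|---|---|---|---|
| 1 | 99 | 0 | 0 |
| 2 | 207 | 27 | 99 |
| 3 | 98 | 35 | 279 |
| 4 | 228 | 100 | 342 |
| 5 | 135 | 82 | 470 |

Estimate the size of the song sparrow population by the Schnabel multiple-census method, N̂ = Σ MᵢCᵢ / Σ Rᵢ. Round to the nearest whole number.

N ≈ 776

Σ MᵢCᵢ = 0·99 + 99·207 + 279·98 + 342·228 + 470·135 = 0 + 20493 + 27342 + 77976 + 63450 = 189261
Σ Rᵢ = 0 + 27 + 35 + 100 + 82 = 244
N̂ = 189261 / 244 ≈ 775.7 → 776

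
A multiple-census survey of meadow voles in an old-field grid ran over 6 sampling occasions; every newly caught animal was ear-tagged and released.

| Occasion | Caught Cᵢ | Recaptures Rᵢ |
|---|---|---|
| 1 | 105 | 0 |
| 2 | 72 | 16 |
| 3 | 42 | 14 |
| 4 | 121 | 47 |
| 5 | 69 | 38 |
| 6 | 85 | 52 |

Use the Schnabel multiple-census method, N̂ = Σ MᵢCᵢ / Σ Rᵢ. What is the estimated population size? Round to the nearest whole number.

N ≈ 481

Marked at large before each occasion: Mᵢ = Σⱼ<ᵢ (Cⱼ − Rⱼ) → M1=0, M2=105, M3=161, M4=189, M5=263, M6=294
Σ MᵢCᵢ = 0·105 + 105·72 + 161·42 + 189·121 + 263·69 + 294·85 = 0 + 7560 + 6762 + 22869 + 18147 + 24990 = 80328
Σ Rᵢ = 0 + 16 + 14 + 47 + 38 + 52 = 167
N̂ = 80328 / 167 ≈ 481.0 → 481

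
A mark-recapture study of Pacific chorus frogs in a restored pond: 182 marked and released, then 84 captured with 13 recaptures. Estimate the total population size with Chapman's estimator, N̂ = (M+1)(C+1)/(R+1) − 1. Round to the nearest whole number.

N̂ = (182+1)(84+1)/(13+1) − 1 = 183·85/14 − 1
= 15555/14 − 1 ≈ 1111.1 − 1 ≈ 1110.1 → 1110

N ≈ 1110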